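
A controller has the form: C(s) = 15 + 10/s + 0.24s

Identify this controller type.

This is a Proportional-Integral-Derivative (PID) controller.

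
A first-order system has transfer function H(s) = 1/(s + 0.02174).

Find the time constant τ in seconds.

For H(s) = 1/(s + 1/τ), the pole is at -1/τ = -0.02174, so τ = 1/0.02174 = 46 s.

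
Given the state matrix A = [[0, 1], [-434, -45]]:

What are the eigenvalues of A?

det(A - λI) = λ² - (-45)λ + 434 = (λ - (-14))(λ - (-31)). Eigenvalues: -14, -31.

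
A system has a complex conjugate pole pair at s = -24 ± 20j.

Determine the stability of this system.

Real part of poles is -24 (< 0, left half-plane). Stable.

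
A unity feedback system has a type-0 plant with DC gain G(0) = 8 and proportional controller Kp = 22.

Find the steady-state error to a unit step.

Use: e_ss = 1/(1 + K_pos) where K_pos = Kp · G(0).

K_pos = Kp · G(0) = 22 × 8 = 176. e_ss = 1/(1 + 176) = 0.0056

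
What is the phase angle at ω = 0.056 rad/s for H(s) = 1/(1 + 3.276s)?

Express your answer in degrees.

Phase = -arctan(ωτ) = -arctan(0.056 × 3.276) = -10.4°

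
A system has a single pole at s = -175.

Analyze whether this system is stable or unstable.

Pole at s = -175 is in the left half-plane. Stable.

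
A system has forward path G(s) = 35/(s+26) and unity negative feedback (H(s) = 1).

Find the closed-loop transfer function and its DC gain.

T(s) = G/(1+GH) = [35/(s+26)] / [1 + 35/(s+26)] = 35/(s+26+35) = 35/(s+61). DC gain = 35/61 = 0.5738.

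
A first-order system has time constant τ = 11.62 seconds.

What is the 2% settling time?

For first-order system, 2% settling time ≈ 4τ = 4 × 11.62 = 46.48 s.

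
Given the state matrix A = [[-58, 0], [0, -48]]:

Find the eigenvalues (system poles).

For diagonal matrix, eigenvalues are diagonal entries: λ₁ = -58, λ₂ = -48.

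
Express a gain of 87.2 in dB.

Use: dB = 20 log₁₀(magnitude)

dB = 20 log₁₀(87.2) = 38.8 dB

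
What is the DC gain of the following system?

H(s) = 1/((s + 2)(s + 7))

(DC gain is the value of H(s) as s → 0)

DC gain = H(0) = 1/(2 × 7) = 1/14 = 0.0714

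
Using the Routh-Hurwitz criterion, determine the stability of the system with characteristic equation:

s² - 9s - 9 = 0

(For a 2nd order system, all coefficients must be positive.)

Coefficients: 1, -9, -9. b=-9, c=-9 not positive, so system is unstable.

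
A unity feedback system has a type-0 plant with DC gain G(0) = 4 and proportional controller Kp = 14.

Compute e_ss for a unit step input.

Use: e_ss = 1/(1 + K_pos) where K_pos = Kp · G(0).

K_pos = Kp · G(0) = 14 × 4 = 56. e_ss = 1/(1 + 56) = 0.0175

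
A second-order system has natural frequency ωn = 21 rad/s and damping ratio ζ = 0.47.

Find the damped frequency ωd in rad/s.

ωd = ωn√(1 - ζ²) = 21√(1 - 0.47²) = 18.54 rad/s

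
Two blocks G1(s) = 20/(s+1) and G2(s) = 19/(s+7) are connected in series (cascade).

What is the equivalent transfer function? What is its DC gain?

Series: multiply transfer functions. G_eq = 20/(s+1) × 19/(s+7) = 380/((s+1)(s+7)). DC gain = 380/(1×7) = 54.2857.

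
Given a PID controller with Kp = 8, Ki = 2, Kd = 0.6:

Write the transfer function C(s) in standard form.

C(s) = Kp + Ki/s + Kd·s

Substituting values: C(s) = 8 + 2/s + 0.6s = (0.6s² + 8s + 2)/s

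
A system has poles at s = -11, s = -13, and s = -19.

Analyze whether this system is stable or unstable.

All poles are in the left half-plane. System is stable.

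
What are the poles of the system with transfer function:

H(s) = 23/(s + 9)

Pole is where denominator = 0: s + 9 = 0, so s = -9.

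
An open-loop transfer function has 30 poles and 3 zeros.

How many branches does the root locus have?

Root locus has n branches where n = number of poles = 30.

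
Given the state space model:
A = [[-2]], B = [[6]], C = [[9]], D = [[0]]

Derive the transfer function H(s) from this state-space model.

(sI - A)⁻¹ = 1/(s + 2). H(s) = 9 × 6/(s + 2) + 0 = 54/(s + 2).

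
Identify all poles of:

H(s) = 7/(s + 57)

Pole is where denominator = 0: s + 57 = 0, so s = -57.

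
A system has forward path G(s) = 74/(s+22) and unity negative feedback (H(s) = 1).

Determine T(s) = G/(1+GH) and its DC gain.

T(s) = G/(1+GH) = [74/(s+22)] / [1 + 74/(s+22)] = 74/(s+22+74) = 74/(s+96). DC gain = 74/96 = 0.7708.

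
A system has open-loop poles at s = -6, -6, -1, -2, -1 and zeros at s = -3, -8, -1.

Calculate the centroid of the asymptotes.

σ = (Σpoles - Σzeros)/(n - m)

σ = (Σpoles - Σzeros)/(n - m) = (-16 - (-12))/(5 - 3) = -4/2 = -2.0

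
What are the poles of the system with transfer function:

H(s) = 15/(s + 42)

Pole is where denominator = 0: s + 42 = 0, so s = -42.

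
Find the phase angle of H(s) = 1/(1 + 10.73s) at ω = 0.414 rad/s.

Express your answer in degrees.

Phase = -arctan(ωτ) = -arctan(0.414 × 10.73) = -77.3°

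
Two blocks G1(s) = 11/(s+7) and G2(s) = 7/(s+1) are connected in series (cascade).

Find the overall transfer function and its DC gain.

Series: multiply transfer functions. G_eq = 11/(s+7) × 7/(s+1) = 77/((s+7)(s+1)). DC gain = 77/(7×1) = 11.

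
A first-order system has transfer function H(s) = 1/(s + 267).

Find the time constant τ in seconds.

For H(s) = 1/(s + 1/τ), the pole is at -1/τ = -267, so τ = 1/267 = 0.0037 s.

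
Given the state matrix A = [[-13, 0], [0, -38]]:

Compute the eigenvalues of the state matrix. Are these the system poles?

For diagonal matrix, eigenvalues are diagonal entries: λ₁ = -13, λ₂ = -38. Eigenvalues of A = system poles.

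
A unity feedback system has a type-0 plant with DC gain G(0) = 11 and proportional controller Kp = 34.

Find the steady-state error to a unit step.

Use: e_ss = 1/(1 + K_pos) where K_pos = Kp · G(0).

K_pos = Kp · G(0) = 34 × 11 = 374. e_ss = 1/(1 + 374) = 0.0027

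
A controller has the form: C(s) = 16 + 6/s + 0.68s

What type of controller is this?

This is a Proportional-Integral-Derivative (PID) controller.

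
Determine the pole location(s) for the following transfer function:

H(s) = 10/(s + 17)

Pole is where denominator = 0: s + 17 = 0, so s = -17.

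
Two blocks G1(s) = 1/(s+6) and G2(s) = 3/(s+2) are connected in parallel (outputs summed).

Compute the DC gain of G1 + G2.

Parallel: G_eq = G1 + G2. DC gain = G1(0) + G2(0) = 1/6 + 3/2 = 0.1667 + 1.5 = 1.6667.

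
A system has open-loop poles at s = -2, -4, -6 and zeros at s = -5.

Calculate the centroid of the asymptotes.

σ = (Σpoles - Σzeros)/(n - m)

σ = (Σpoles - Σzeros)/(n - m) = (-12 - (-5))/(3 - 1) = -7/2 = -3.5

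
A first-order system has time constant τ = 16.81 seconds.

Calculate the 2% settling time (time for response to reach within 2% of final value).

For first-order system, 2% settling time ≈ 4τ = 4 × 16.81 = 67.24 s.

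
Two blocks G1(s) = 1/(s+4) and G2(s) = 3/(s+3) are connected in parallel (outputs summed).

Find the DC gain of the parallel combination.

Parallel: G_eq = G1 + G2. DC gain = G1(0) + G2(0) = 1/4 + 3/3 = 0.25 + 1 = 1.25.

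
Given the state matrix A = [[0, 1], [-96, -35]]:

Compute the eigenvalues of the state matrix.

det(A - λI) = λ² - (-35)λ + 96 = (λ - (-32))(λ - (-3)). Eigenvalues: -32, -3.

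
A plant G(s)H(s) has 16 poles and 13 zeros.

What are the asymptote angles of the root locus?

n - m = 16 - 13 = 3. Angles: θk = (2k + 1)·180°/3 = 60°, 180°, 300°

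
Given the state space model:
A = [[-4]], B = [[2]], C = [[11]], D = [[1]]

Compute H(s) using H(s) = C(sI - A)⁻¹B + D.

(sI - A)⁻¹ = 1/(s + 4). H(s) = 11×2/(s + 4) + 1 = (s + 26)/(s + 4).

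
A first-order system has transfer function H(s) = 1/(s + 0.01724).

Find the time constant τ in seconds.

For H(s) = 1/(s + 1/τ), the pole is at -1/τ = -0.01724, so τ = 1/0.01724 = 58 s.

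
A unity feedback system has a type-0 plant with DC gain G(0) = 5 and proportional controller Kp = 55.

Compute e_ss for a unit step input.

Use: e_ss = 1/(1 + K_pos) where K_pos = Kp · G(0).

K_pos = Kp · G(0) = 55 × 5 = 275. e_ss = 1/(1 + 275) = 0.0036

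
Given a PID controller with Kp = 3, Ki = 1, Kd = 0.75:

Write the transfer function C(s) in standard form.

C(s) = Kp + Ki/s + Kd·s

Substituting values: C(s) = 3 + 1/s + 0.75s = (0.75s² + 3s + 1)/s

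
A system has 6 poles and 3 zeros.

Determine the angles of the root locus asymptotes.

n - m = 6 - 3 = 3. Angles: θk = (2k + 1)·180°/3 = 60°, 180°, 300°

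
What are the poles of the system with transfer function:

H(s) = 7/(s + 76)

Pole is where denominator = 0: s + 76 = 0, so s = -76.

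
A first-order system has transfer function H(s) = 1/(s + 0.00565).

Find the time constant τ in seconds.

For H(s) = 1/(s + 1/τ), the pole is at -1/τ = -0.00565, so τ = 1/0.00565 = 177 s.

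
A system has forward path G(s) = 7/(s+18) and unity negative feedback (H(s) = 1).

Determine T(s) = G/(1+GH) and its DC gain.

T(s) = G/(1+GH) = [7/(s+18)] / [1 + 7/(s+18)] = 7/(s+18+7) = 7/(s+25). DC gain = 7/25 = 0.28.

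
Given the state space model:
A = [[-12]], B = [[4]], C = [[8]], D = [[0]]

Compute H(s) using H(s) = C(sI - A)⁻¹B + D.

(sI - A)⁻¹ = 1/(s + 12). H(s) = 8 × 4/(s + 12) + 0 = 32/(s + 12).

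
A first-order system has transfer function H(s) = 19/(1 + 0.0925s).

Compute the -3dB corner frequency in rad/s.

Corner frequency = 1/τ = 1/0.0925 = 10.811 rad/s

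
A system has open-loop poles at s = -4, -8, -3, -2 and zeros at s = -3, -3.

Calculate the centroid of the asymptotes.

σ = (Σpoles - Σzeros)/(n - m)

σ = (Σpoles - Σzeros)/(n - m) = (-17 - (-6))/(4 - 2) = -11/2 = -5.5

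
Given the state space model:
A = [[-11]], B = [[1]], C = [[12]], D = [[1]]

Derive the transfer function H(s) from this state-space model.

(sI - A)⁻¹ = 1/(s + 11). H(s) = 12×1/(s + 11) + 1 = (s + 23)/(s + 11).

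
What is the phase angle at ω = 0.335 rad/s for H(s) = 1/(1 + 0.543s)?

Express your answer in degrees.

Phase = -arctan(ωτ) = -arctan(0.335 × 0.543) = -10.3°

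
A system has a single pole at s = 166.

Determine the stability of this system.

Pole at s = 166 is in the right half-plane. Unstable.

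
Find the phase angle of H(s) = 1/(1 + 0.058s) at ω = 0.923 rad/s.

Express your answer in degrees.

Phase = -arctan(ωτ) = -arctan(0.923 × 0.058) = -3.1°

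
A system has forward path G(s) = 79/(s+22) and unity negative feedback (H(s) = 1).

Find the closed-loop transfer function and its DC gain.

T(s) = G/(1+GH) = [79/(s+22)] / [1 + 79/(s+22)] = 79/(s+22+79) = 79/(s+101). DC gain = 79/101 = 0.7822.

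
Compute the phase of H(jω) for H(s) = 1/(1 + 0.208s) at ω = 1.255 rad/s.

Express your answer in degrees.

Phase = -arctan(ωτ) = -arctan(1.255 × 0.208) = -14.6°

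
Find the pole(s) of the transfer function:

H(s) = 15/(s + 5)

Pole is where denominator = 0: s + 5 = 0, so s = -5.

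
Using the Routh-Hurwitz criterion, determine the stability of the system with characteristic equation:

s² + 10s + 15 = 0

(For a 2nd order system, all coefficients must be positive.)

Coefficients: 1, 10, 15. All positive, so system is stable.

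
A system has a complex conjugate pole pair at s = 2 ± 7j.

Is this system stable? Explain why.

Real part of poles is 2 (> 0, right half-plane). Unstable.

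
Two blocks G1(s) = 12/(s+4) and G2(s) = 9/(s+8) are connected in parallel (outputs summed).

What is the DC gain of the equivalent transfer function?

Parallel: G_eq = G1 + G2. DC gain = G1(0) + G2(0) = 12/4 + 9/8 = 3 + 1.125 = 4.125.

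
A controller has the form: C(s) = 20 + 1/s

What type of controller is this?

This is a Proportional-Integral (PI) controller.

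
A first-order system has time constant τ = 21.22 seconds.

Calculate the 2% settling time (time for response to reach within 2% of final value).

For first-order system, 2% settling time ≈ 4τ = 4 × 21.22 = 84.88 s.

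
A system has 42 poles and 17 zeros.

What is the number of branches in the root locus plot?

Root locus has n branches where n = number of poles = 42.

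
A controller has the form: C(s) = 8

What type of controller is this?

This is a Proportional (P) controller.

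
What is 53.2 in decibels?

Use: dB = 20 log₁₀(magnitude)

dB = 20 log₁₀(53.2) = 34.5 dB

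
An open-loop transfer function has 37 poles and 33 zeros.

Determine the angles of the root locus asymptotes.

n - m = 37 - 33 = 4. Angles: θk = (2k + 1)·180°/4 = 45°, 135°, 225°, 315°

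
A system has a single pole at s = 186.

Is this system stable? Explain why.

Pole at s = 186 is in the right half-plane. Unstable.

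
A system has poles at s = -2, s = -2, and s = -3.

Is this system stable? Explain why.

All poles are in the left half-plane. System is stable.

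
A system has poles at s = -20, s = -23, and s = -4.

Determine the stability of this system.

All poles are in the left half-plane. System is stable.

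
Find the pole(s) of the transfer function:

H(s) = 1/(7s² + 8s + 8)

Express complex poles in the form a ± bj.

Discriminant = 8² - 4×7×8 = 64 - 224 = -160 < 0, so the poles are a complex conjugate pair s = (-8 ± j√160)/(2×7). Real part = -8/(2×7) = -8/14 ≈ -0.5714; imaginary part = ±√160/(2×7) ≈ 0.9035. Poles: s = -0.5714 ± 0.9035j.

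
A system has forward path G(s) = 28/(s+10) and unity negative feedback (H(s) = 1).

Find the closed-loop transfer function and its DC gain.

T(s) = G/(1+GH) = [28/(s+10)] / [1 + 28/(s+10)] = 28/(s+10+28) = 28/(s+38). DC gain = 28/38 = 0.7368.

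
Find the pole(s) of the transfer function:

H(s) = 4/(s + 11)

Pole is where denominator = 0: s + 11 = 0, so s = -11.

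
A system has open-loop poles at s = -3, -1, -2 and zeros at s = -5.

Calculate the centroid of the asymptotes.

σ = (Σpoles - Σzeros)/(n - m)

σ = (Σpoles - Σzeros)/(n - m) = (-6 - (-5))/(3 - 1) = -1/2 = -0.5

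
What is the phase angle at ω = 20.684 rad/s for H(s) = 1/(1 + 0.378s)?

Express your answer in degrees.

Phase = -arctan(ωτ) = -arctan(20.684 × 0.378) = -82.7°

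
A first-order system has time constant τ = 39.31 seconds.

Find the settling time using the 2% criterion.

For first-order system, 2% settling time ≈ 4τ = 4 × 39.31 = 157.24 s.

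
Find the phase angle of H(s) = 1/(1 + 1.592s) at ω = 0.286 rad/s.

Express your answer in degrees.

Phase = -arctan(ωτ) = -arctan(0.286 × 1.592) = -24.5°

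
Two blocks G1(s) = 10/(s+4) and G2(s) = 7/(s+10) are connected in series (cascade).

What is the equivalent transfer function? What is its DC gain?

Series: multiply transfer functions. G_eq = 10/(s+4) × 7/(s+10) = 70/((s+4)(s+10)). DC gain = 70/(4×10) = 1.75.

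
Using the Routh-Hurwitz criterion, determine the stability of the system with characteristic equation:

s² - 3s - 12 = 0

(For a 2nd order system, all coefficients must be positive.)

Coefficients: 1, -3, -12. b=-3, c=-12 not positive, so system is unstable.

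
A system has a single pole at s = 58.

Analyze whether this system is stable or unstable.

Pole at s = 58 is in the right half-plane. Unstable.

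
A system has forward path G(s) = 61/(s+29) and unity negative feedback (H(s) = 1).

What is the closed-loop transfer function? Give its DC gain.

T(s) = G/(1+GH) = [61/(s+29)] / [1 + 61/(s+29)] = 61/(s+29+61) = 61/(s+90). DC gain = 61/90 = 0.6778.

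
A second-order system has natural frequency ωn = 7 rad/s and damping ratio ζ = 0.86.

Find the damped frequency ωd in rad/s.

ωd = ωn√(1 - ζ²) = 7√(1 - 0.86²) = 3.57 rad/s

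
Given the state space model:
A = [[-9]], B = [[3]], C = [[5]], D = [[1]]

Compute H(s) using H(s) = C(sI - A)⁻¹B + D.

(sI - A)⁻¹ = 1/(s + 9). H(s) = 5×3/(s + 9) + 1 = (s + 24)/(s + 9).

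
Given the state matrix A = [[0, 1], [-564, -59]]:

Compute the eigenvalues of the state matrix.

det(A - λI) = λ² - (-59)λ + 564 = (λ - (-47))(λ - (-12)). Eigenvalues: -47, -12.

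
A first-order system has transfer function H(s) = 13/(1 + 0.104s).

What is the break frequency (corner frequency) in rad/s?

Corner frequency = 1/τ = 1/0.104 = 9.615 rad/s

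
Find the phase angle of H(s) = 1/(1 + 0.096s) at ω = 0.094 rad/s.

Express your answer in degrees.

Phase = -arctan(ωτ) = -arctan(0.094 × 0.096) = -0.5°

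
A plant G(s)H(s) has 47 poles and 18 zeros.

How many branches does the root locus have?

Root locus has n branches where n = number of poles = 47.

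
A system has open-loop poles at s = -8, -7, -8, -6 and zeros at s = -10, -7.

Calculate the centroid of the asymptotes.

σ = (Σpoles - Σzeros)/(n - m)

σ = (Σpoles - Σzeros)/(n - m) = (-29 - (-17))/(4 - 2) = -12/2 = -6.0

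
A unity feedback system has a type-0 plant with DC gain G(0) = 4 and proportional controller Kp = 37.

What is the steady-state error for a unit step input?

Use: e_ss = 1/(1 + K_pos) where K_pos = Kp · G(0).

K_pos = Kp · G(0) = 37 × 4 = 148. e_ss = 1/(1 + 148) = 0.0067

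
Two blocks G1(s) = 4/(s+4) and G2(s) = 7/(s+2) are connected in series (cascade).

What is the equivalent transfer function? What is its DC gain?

Series: multiply transfer functions. G_eq = 4/(s+4) × 7/(s+2) = 28/((s+4)(s+2)). DC gain = 28/(4×2) = 3.5.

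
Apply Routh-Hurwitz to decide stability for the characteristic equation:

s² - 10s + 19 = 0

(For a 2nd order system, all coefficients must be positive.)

Coefficients: 1, -10, 19. b=-10 not positive, so system is unstable.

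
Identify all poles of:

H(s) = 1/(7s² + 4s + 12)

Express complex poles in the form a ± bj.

Discriminant = 4² - 4×7×12 = 16 - 336 = -320 < 0, so the poles are a complex conjugate pair s = (-4 ± j√320)/(2×7). Real part = -4/(2×7) = -4/14 ≈ -0.2857; imaginary part = ±√320/(2×7) ≈ 1.2778. Poles: s = -0.2857 ± 1.2778j.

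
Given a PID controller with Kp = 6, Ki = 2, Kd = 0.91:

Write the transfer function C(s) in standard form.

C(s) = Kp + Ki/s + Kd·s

Substituting values: C(s) = 6 + 2/s + 0.91s = (0.91s² + 6s + 2)/s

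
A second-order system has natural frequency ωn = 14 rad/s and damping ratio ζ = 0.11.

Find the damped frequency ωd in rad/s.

ωd = ωn√(1 - ζ²) = 14√(1 - 0.11²) = 13.92 rad/s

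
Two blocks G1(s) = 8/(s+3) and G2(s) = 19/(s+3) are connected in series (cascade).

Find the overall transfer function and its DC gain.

Series: multiply transfer functions. G_eq = 8/(s+3) × 19/(s+3) = 152/((s+3)(s+3)). DC gain = 152/(3×3) = 16.8889.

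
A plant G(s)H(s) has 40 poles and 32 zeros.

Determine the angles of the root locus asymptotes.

n - m = 40 - 32 = 8. Angles: θk = (2k + 1)·180°/8 = 22.5°, 67.5°, 112.5°, 157.5°, 202.5°, 247.5°, 292.5°, 337.5°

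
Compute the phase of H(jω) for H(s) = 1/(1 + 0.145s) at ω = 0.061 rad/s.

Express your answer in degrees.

Phase = -arctan(ωτ) = -arctan(0.061 × 0.145) = -0.5°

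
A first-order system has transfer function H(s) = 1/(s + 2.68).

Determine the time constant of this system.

For H(s) = 1/(s + 1/τ), the pole is at -1/τ = -2.68, so τ = 1/2.68 = 0.3731 s.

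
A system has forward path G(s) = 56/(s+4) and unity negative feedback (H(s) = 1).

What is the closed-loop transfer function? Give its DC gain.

T(s) = G/(1+GH) = [56/(s+4)] / [1 + 56/(s+4)] = 56/(s+4+56) = 56/(s+60). DC gain = 56/60 = 0.9333.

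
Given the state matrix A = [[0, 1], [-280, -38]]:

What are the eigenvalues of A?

det(A - λI) = λ² - (-38)λ + 280 = (λ - (-10))(λ - (-28)). Eigenvalues: -10, -28.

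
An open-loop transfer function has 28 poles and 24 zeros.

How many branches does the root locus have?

Root locus has n branches where n = number of poles = 28.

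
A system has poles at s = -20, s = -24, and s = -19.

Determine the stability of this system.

All poles are in the left half-plane. System is stable.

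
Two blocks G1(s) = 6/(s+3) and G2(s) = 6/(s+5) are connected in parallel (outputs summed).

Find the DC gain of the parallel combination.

Parallel: G_eq = G1 + G2. DC gain = G1(0) + G2(0) = 6/3 + 6/5 = 2 + 1.2 = 3.2.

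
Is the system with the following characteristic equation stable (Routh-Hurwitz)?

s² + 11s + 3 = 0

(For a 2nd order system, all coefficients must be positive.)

Coefficients: 1, 11, 3. All positive, so system is stable.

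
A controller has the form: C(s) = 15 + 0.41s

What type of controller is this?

This is a Proportional-Derivative (PD) controller.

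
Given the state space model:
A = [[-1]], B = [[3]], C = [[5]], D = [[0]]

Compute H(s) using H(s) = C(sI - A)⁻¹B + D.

(sI - A)⁻¹ = 1/(s + 1). H(s) = 5 × 3/(s + 1) + 0 = 15/(s + 1).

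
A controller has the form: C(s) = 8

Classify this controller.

This is a Proportional (P) controller.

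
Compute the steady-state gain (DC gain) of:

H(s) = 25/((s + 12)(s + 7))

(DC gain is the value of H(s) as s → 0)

DC gain = H(0) = 25/(12 × 7) = 25/84 = 0.2976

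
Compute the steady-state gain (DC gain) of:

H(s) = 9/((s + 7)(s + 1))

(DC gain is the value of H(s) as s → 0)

DC gain = H(0) = 9/(7 × 1) = 9/7 = 1.2857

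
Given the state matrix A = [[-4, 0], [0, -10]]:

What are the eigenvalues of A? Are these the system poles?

For diagonal matrix, eigenvalues are diagonal entries: λ₁ = -4, λ₂ = -10. Eigenvalues of A = system poles.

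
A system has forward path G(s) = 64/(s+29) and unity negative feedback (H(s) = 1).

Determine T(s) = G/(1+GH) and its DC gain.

T(s) = G/(1+GH) = [64/(s+29)] / [1 + 64/(s+29)] = 64/(s+29+64) = 64/(s+93). DC gain = 64/93 = 0.6882.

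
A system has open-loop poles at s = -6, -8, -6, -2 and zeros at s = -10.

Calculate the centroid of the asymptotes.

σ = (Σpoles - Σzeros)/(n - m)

σ = (Σpoles - Σzeros)/(n - m) = (-22 - (-10))/(4 - 1) = -12/3 = -4.0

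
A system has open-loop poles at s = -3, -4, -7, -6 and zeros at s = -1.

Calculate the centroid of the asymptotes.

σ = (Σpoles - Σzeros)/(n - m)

σ = (Σpoles - Σzeros)/(n - m) = (-20 - (-1))/(4 - 1) = -19/3 = -6.33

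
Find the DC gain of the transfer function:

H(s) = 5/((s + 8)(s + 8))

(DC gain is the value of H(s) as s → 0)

DC gain = H(0) = 5/(8 × 8) = 5/64 = 0.078125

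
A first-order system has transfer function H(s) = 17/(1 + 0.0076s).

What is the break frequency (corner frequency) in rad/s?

Corner frequency = 1/τ = 1/0.0076 = 131.579 rad/s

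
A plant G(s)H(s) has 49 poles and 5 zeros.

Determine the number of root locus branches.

Root locus has n branches where n = number of poles = 49.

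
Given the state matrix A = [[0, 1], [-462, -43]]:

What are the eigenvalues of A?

det(A - λI) = λ² - (-43)λ + 462 = (λ - (-21))(λ - (-22)). Eigenvalues: -21, -22.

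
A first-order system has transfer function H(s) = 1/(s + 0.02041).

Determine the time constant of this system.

For H(s) = 1/(s + 1/τ), the pole is at -1/τ = -0.02041, so τ = 1/0.02041 = 49 s.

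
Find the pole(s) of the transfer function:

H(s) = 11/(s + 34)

Pole is where denominator = 0: s + 34 = 0, so s = -34.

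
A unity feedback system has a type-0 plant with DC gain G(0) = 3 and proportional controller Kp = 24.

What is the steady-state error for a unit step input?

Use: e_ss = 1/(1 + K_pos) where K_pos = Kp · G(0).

K_pos = Kp · G(0) = 24 × 3 = 72. e_ss = 1/(1 + 72) = 0.0137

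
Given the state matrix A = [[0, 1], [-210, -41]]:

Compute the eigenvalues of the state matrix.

det(A - λI) = λ² - (-41)λ + 210 = (λ - (-6))(λ - (-35)). Eigenvalues: -6, -35.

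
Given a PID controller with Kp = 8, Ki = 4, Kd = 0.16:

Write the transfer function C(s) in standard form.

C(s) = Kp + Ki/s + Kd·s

Substituting values: C(s) = 8 + 4/s + 0.16s = (0.16s² + 8s + 4)/s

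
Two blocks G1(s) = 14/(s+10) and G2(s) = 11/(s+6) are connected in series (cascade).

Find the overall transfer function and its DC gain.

Series: multiply transfer functions. G_eq = 14/(s+10) × 11/(s+6) = 154/((s+10)(s+6)). DC gain = 154/(10×6) = 2.5667.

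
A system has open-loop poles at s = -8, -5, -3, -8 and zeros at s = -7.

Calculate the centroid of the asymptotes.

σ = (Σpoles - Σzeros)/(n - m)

σ = (Σpoles - Σzeros)/(n - m) = (-24 - (-7))/(4 - 1) = -17/3 = -5.67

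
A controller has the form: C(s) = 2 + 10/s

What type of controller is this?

This is a Proportional-Integral (PI) controller.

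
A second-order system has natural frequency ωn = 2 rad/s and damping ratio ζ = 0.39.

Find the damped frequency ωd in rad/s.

ωd = ωn√(1 - ζ²) = 2√(1 - 0.39²) = 1.84 rad/s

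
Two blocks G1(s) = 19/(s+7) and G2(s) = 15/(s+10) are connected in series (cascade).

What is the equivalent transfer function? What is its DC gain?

Series: multiply transfer functions. G_eq = 19/(s+7) × 15/(s+10) = 285/((s+7)(s+10)). DC gain = 285/(7×10) = 4.0714.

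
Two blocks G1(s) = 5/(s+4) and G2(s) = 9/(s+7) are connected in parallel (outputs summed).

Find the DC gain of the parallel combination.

Parallel: G_eq = G1 + G2. DC gain = G1(0) + G2(0) = 5/4 + 9/7 = 1.25 + 1.2857 = 2.5357.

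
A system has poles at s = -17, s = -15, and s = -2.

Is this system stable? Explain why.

All poles are in the left half-plane. System is stable.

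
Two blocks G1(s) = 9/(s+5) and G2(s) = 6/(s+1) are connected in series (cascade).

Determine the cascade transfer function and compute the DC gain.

Series: multiply transfer functions. G_eq = 9/(s+5) × 6/(s+1) = 54/((s+5)(s+1)). DC gain = 54/(5×1) = 10.8.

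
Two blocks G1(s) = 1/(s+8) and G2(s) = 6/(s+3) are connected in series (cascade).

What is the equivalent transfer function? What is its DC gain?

Series: multiply transfer functions. G_eq = 1/(s+8) × 6/(s+3) = 6/((s+8)(s+3)). DC gain = 6/(8×3) = 0.25.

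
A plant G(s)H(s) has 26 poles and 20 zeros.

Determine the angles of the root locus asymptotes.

n - m = 26 - 20 = 6. Angles: θk = (2k + 1)·180°/6 = 30°, 90°, 150°, 210°, 270°, 330°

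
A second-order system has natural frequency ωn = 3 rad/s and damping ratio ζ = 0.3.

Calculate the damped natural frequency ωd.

ωd = ωn√(1 - ζ²) = 3√(1 - 0.3²) = 2.86 rad/s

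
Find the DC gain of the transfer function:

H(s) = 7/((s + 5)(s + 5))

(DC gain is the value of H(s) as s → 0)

DC gain = H(0) = 7/(5 × 5) = 7/25 = 0.28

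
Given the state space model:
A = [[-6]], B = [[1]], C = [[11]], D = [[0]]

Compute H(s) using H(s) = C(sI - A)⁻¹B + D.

(sI - A)⁻¹ = 1/(s + 6). H(s) = 11 × 1/(s + 6) + 0 = 11/(s + 6).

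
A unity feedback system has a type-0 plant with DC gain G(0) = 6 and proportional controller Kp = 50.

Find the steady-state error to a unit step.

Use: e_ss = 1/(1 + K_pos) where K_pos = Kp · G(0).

K_pos = Kp · G(0) = 50 × 6 = 300. e_ss = 1/(1 + 300) = 0.0033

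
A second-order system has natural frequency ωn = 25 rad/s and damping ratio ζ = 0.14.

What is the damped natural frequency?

ωd = ωn√(1 - ζ²) = 25√(1 - 0.14²) = 24.75 rad/s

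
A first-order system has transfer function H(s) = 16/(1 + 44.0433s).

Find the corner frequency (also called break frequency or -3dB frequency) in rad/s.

Corner frequency = 1/τ = 1/44.0433 = 0.023 rad/s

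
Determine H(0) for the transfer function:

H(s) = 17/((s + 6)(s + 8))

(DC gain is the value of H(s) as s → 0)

DC gain = H(0) = 17/(6 × 8) = 17/48 = 0.3542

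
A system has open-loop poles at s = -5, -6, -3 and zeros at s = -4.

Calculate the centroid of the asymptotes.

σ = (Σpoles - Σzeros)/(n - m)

σ = (Σpoles - Σzeros)/(n - m) = (-14 - (-4))/(3 - 1) = -10/2 = -5.0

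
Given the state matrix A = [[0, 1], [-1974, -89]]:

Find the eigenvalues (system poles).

det(A - λI) = λ² - (-89)λ + 1974 = (λ - (-47))(λ - (-42)). Eigenvalues: -47, -42.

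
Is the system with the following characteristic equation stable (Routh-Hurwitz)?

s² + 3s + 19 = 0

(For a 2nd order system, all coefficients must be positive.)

Coefficients: 1, 3, 19. All positive, so system is stable.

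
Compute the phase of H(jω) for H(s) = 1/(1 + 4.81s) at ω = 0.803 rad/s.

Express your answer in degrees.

Phase = -arctan(ωτ) = -arctan(0.803 × 4.81) = -75.5°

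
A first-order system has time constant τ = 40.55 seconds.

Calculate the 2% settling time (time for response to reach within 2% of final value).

For first-order system, 2% settling time ≈ 4τ = 4 × 40.55 = 162.2 s.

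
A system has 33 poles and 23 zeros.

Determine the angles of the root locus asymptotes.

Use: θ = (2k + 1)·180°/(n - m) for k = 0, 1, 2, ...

n - m = 33 - 23 = 10. Angles: θk = (2k + 1)·180°/10 = 18°, 54°, 90°, 126°, 162°, 198°, 234°, 270°, 306°, 342°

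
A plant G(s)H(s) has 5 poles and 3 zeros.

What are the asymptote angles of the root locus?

n - m = 5 - 3 = 2. Angles: θk = (2k + 1)·180°/2 = 90°, 270°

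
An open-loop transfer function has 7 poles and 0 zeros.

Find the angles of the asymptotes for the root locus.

n - m = 7 - 0 = 7. Angles: θk = (2k + 1)·180°/7 = 25.71°, 77.14°, 128.57°, 180°, 231.43°, 282.86°, 334.29°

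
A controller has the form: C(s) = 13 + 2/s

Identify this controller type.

This is a Proportional-Integral (PI) controller.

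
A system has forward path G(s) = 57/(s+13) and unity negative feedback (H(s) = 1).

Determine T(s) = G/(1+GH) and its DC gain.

T(s) = G/(1+GH) = [57/(s+13)] / [1 + 57/(s+13)] = 57/(s+13+57) = 57/(s+70). DC gain = 57/70 = 0.8143.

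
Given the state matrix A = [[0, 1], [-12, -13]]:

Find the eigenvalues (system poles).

det(A - λI) = λ² - (-13)λ + 12 = (λ - (-1))(λ - (-12)). Eigenvalues: -1, -12.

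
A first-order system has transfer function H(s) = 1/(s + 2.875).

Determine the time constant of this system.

For H(s) = 1/(s + 1/τ), the pole is at -1/τ = -2.875, so τ = 1/2.875 = 0.3478 s.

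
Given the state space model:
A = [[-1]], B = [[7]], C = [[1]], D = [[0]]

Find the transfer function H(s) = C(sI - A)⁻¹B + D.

(sI - A)⁻¹ = 1/(s + 1). H(s) = 1 × 7/(s + 1) + 0 = 7/(s + 1).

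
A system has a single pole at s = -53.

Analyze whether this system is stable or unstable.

Pole at s = -53 is in the left half-plane. Stable.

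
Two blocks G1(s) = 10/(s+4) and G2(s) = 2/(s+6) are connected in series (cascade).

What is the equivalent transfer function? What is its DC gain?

Series: multiply transfer functions. G_eq = 10/(s+4) × 2/(s+6) = 20/((s+4)(s+6)). DC gain = 20/(4×6) = 0.8333.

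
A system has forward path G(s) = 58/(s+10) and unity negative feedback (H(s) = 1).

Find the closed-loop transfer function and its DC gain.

T(s) = G/(1+GH) = [58/(s+10)] / [1 + 58/(s+10)] = 58/(s+10+58) = 58/(s+68). DC gain = 58/68 = 0.8529.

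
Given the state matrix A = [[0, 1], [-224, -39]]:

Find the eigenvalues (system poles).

det(A - λI) = λ² - (-39)λ + 224 = (λ - (-7))(λ - (-32)). Eigenvalues: -7, -32.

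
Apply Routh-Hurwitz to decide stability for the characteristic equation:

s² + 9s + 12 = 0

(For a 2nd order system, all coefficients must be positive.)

Coefficients: 1, 9, 12. All positive, so system is stable.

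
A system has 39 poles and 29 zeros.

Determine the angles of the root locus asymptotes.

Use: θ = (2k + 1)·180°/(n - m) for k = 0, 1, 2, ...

n - m = 39 - 29 = 10. Angles: θk = (2k + 1)·180°/10 = 18°, 54°, 90°, 126°, 162°, 198°, 234°, 270°, 306°, 342°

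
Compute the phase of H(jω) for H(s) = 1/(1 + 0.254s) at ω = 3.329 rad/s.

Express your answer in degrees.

Phase = -arctan(ωτ) = -arctan(3.329 × 0.254) = -40.2°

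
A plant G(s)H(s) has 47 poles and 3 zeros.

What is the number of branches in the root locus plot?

Root locus has n branches where n = number of poles = 47.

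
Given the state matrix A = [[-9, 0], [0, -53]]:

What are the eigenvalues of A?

For diagonal matrix, eigenvalues are diagonal entries: λ₁ = -9, λ₂ = -53.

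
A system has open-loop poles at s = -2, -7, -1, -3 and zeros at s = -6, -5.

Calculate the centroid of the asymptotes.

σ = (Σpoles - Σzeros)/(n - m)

σ = (Σpoles - Σzeros)/(n - m) = (-13 - (-11))/(4 - 2) = -2/2 = -1.0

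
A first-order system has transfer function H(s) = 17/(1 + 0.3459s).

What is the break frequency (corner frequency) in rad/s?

Corner frequency = 1/τ = 1/0.3459 = 2.891 rad/s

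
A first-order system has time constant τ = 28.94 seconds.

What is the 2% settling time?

For first-order system, 2% settling time ≈ 4τ = 4 × 28.94 = 115.76 s.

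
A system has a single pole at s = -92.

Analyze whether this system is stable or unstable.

Pole at s = -92 is in the left half-plane. Stable.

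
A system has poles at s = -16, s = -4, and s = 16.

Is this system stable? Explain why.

Pole(s) at s = 16 are not in the left half-plane. System is unstable.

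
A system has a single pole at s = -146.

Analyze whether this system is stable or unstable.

Pole at s = -146 is in the left half-plane. Stable.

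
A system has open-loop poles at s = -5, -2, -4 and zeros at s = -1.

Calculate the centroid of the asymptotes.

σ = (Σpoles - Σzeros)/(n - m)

σ = (Σpoles - Σzeros)/(n - m) = (-11 - (-1))/(3 - 1) = -10/2 = -5.0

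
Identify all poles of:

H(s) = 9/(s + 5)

Pole is where denominator = 0: s + 5 = 0, so s = -5.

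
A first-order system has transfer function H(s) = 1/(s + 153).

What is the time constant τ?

For H(s) = 1/(s + 1/τ), the pole is at -1/τ = -153, so τ = 1/153 = 0.0065 s.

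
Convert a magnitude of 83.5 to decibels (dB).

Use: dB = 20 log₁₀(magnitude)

dB = 20 log₁₀(83.5) = 38.4 dB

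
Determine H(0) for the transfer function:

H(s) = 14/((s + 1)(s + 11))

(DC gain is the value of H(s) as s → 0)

DC gain = H(0) = 14/(1 × 11) = 14/11 = 1.2727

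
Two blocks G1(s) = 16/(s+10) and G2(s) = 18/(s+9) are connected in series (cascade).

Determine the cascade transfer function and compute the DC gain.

Series: multiply transfer functions. G_eq = 16/(s+10) × 18/(s+9) = 288/((s+10)(s+9)). DC gain = 288/(10×9) = 3.2.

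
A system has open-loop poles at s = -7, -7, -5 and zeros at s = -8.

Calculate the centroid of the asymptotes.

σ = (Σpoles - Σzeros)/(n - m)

σ = (Σpoles - Σzeros)/(n - m) = (-19 - (-8))/(3 - 1) = -11/2 = -5.5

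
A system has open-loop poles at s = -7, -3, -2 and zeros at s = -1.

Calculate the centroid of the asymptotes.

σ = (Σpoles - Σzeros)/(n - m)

σ = (Σpoles - Σzeros)/(n - m) = (-12 - (-1))/(3 - 1) = -11/2 = -5.5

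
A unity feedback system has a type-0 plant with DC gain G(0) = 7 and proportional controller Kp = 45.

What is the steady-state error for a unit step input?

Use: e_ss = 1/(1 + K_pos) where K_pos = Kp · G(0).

K_pos = Kp · G(0) = 45 × 7 = 315. e_ss = 1/(1 + 315) = 0.0032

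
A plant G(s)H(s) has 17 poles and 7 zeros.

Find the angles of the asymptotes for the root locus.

n - m = 17 - 7 = 10. Angles: θk = (2k + 1)·180°/10 = 18°, 54°, 90°, 126°, 162°, 198°, 234°, 270°, 306°, 342°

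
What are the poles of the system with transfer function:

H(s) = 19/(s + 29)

Pole is where denominator = 0: s + 29 = 0, so s = -29.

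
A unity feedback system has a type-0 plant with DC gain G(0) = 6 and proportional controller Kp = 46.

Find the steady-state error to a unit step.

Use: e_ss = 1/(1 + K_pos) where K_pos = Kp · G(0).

K_pos = Kp · G(0) = 46 × 6 = 276. e_ss = 1/(1 + 276) = 0.0036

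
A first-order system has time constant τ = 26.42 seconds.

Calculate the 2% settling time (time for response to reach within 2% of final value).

For first-order system, 2% settling time ≈ 4τ = 4 × 26.42 = 105.68 s.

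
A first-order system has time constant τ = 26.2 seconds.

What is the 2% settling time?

For first-order system, 2% settling time ≈ 4τ = 4 × 26.2 = 104.8 s.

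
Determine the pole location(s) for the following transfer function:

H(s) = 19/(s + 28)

Pole is where denominator = 0: s + 28 = 0, so s = -28.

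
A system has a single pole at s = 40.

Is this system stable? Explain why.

Pole at s = 40 is in the right half-plane. Unstable.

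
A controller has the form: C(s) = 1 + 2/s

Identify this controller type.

This is a Proportional-Integral (PI) controller.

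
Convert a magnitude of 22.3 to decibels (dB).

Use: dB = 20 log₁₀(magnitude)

dB = 20 log₁₀(22.3) = 27.0 dB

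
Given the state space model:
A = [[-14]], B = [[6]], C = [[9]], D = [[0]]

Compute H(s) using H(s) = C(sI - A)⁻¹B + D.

(sI - A)⁻¹ = 1/(s + 14). H(s) = 9 × 6/(s + 14) + 0 = 54/(s + 14).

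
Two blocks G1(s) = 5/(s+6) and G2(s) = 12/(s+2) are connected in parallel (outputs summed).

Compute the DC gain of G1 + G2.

Parallel: G_eq = G1 + G2. DC gain = G1(0) + G2(0) = 5/6 + 12/2 = 0.8333 + 6 = 6.8333.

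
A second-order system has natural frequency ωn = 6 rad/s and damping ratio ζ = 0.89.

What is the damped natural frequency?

ωd = ωn√(1 - ζ²) = 6√(1 - 0.89²) = 2.74 rad/s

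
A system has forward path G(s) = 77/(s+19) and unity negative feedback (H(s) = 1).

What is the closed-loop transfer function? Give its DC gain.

T(s) = G/(1+GH) = [77/(s+19)] / [1 + 77/(s+19)] = 77/(s+19+77) = 77/(s+96). DC gain = 77/96 = 0.8021.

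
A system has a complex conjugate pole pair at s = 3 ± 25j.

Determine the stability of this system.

Real part of poles is 3 (> 0, right half-plane). Unstable.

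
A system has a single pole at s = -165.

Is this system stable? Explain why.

Pole at s = -165 is in the left half-plane. Stable.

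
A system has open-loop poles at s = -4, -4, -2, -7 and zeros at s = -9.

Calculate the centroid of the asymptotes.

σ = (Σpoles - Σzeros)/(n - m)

σ = (Σpoles - Σzeros)/(n - m) = (-17 - (-9))/(4 - 1) = -8/3 = -2.67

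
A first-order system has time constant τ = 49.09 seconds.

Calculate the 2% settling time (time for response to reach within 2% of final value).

For first-order system, 2% settling time ≈ 4τ = 4 × 49.09 = 196.36 s.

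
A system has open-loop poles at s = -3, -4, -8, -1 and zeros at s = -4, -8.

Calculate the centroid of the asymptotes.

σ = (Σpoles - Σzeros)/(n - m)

σ = (Σpoles - Σzeros)/(n - m) = (-16 - (-12))/(4 - 2) = -4/2 = -2.0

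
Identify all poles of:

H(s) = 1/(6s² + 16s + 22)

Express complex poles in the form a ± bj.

Discriminant = 16² - 4×6×22 = 256 - 528 = -272 < 0, so the poles are a complex conjugate pair s = (-16 ± j√272)/(2×6). Real part = -16/(2×6) = -16/12 ≈ -1.3333; imaginary part = ±√272/(2×6) ≈ 1.3744. Poles: s = -1.3333 ± 1.3744j.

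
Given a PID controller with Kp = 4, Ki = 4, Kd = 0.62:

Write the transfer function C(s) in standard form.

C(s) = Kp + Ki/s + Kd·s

Substituting values: C(s) = 4 + 4/s + 0.62s = (0.62s² + 4s + 4)/s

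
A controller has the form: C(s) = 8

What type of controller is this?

This is a Proportional (P) controller.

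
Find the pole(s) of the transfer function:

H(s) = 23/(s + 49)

Pole is where denominator = 0: s + 49 = 0, so s = -49.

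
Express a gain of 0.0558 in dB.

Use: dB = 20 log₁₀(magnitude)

dB = 20 log₁₀(0.0558) = -25.1 dB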